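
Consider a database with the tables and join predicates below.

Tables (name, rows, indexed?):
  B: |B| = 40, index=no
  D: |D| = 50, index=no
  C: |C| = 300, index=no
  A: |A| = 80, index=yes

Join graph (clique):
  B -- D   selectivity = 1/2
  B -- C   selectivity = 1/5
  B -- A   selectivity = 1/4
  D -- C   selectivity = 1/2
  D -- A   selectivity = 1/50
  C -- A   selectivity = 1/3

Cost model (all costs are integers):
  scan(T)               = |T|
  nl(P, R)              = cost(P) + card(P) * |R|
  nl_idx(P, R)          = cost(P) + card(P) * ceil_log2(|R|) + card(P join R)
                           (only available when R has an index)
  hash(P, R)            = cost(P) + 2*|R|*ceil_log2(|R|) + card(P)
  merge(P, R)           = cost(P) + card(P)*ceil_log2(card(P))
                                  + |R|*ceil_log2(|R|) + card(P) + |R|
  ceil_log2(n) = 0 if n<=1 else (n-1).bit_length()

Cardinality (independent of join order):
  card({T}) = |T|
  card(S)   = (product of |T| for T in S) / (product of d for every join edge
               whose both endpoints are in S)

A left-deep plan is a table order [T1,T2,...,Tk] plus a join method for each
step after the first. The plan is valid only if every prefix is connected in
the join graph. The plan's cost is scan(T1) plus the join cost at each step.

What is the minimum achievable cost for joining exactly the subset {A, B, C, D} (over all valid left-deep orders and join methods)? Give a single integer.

6840

Selinger DP over subsets of {A,B,C,D}:
  {B}: scan cost=40, card=40
  {D}: scan cost=50, card=50
  {C}: scan cost=300, card=300
  {A}: scan cost=80, card=80
  {BD}: card=1000; try (B,hash)→580, (D,merge)→670, (D,hash)→680, (B,merge)→680, (D,nl)→2040, (B,nl)→2050; best=580 via (B,hash)
  {BC}: card=2400; try (B,hash)→1080, (C,merge)→3320, (B,merge)→3580, (C,hash)→5480, (C,nl)→12040, (B,nl)→12300; best=1080 via (B,hash)
  {AB}: card=800; try (B,hash)→640, (A,merge)→960, (B,merge)→1000, (A,nl_idx)→1120, (A,hash)→1200, (A,nl)→3240 …(+1); best=640 via (B,hash)
  {CD}: card=7500; try (D,hash)→1200, (C,merge)→3400, (D,merge)→3650, (C,hash)→5500, (C,nl)→15050, (D,nl)→15300; best=1200 via (D,hash)
  {AD}: card=80; try (A,nl_idx)→480, (D,hash)→760, (A,merge)→1040, (D,merge)→1070, (A,hash)→1220, (A,nl)→4050 …(+1); best=480 via (A,nl_idx)
  {AC}: card=8000; try (A,hash)→1720, (C,merge)→3720, (A,merge)→3940, (C,hash)→5560, (A,nl_idx)→10400, (C,nl)→24080 …(+1); best=1720 via (A,hash)
  {BCD}: card=30000; try (D,hash)→4080, (C,hash)→6980, (B,hash)→9180, (C,merge)→14580, (D,merge)→32630, (B,merge)→106480 …(+3); best=4080 via (D,hash)
  {ABD}: card=400; try (B,hash)→1040, (B,merge)→1400, (D,hash)→2040, (A,hash)→2700, (B,nl)→3680, (A,nl_idx)→7980 …(+4); best=1040 via (B,hash)
  {ABC}: card=16000; try (A,hash)→4600, (C,hash)→6840, (B,hash)→10200, (C,merge)→12440, (A,merge)→32920, (A,nl_idx)→33880 …(+4); best=4600 via (A,hash)
  {ACD}: card=4000; try (C,merge)→4120, (C,hash)→5960, (A,hash)→9820, (D,hash)→10320, (C,nl)→24480, (A,nl_idx)→57700 …(+4); best=4120 via (C,merge)
  {ABCD}: card=4000; try (C,hash)→6840, (C,merge)→8040, (B,hash)→8600, (D,hash)→21200, (A,hash)→35200, (B,merge)→56400 …(+7); best=6840 via (C,hash)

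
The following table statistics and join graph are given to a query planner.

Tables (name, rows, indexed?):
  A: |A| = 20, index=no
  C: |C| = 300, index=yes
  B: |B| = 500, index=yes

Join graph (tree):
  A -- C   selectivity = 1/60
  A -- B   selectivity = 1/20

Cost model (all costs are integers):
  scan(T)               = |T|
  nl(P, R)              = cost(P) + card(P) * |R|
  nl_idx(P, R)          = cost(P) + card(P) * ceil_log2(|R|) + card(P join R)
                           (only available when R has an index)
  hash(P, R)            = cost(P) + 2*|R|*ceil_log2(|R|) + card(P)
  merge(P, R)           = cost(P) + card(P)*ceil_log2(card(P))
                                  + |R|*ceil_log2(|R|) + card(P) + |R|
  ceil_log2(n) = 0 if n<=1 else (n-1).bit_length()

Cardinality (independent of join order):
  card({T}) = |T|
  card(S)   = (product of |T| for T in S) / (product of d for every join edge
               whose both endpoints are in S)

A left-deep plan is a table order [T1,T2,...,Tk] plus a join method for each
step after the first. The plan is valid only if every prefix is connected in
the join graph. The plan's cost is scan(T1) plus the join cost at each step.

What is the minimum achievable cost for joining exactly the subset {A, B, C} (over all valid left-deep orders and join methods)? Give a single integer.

3700

Selinger DP over subsets of {A,B,C}:
  {A}: scan cost=20, card=20
  {C}: scan cost=300, card=300
  {B}: scan cost=500, card=500
  {AC}: card=100; try (C,nl_idx)→300, (A,hash)→800, (C,merge)→3140, (A,merge)→3420, (C,hash)→5440, (C,nl)→6020 …(+1); best=300 via (C,nl_idx)
  {AB}: card=500; try (B,nl_idx)→700, (A,hash)→1200, (B,merge)→5140, (A,merge)→5620, (B,hash)→9040, (B,nl)→10020 …(+1); best=700 via (B,nl_idx)
  {ABC}: card=2500; try (B,nl_idx)→3700, (B,merge)→6100, (C,hash)→6600, (C,nl_idx)→7700, (C,merge)→8700, (B,hash)→9400 …(+2); best=3700 via (B,nl_idx)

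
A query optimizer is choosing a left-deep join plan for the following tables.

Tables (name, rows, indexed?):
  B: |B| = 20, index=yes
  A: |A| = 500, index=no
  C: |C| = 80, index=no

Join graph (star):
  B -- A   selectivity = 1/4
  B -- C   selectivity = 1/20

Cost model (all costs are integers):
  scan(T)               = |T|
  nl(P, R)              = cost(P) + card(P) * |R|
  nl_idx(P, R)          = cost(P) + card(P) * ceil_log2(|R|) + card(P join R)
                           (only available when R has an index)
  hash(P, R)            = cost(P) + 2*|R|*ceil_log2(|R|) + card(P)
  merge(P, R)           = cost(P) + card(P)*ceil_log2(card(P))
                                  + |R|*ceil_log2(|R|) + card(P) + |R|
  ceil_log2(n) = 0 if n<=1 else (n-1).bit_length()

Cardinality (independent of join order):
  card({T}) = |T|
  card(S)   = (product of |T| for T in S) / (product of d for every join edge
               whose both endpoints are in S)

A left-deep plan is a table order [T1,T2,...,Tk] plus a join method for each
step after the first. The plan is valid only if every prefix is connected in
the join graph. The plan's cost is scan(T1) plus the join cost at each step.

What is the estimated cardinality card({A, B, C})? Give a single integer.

Tables in S: A(500), B(20), C(80)
Edges inside S: B-A(d=4), B-C(d=20)
numerator = 500 * 20 * 80 = 800000
denominator = 4 * 20 = 80
card(S) = 800000 / 80 = 10000

10000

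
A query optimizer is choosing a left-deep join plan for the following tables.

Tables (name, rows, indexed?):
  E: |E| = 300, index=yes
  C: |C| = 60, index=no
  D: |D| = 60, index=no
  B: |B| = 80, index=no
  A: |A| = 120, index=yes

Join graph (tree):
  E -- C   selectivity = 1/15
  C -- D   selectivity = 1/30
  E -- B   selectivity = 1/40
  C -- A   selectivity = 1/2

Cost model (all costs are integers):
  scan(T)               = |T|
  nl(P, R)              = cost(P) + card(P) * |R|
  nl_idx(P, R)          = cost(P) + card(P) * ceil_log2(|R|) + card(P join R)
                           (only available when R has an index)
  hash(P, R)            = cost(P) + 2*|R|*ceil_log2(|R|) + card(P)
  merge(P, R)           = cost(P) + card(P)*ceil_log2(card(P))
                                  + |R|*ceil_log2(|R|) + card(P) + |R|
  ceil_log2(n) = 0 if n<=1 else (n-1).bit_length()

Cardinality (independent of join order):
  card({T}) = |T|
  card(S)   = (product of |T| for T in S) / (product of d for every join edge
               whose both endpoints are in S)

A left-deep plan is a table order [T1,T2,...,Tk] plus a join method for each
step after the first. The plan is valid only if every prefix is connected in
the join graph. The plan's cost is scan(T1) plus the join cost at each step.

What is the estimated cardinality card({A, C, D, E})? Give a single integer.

Tables in S: A(120), C(60), D(60), E(300)
Edges inside S: E-C(d=15), C-D(d=30), C-A(d=2)
numerator = 120 * 60 * 60 * 300 = 129600000
denominator = 15 * 30 * 2 = 900
card(S) = 129600000 / 900 = 144000

144000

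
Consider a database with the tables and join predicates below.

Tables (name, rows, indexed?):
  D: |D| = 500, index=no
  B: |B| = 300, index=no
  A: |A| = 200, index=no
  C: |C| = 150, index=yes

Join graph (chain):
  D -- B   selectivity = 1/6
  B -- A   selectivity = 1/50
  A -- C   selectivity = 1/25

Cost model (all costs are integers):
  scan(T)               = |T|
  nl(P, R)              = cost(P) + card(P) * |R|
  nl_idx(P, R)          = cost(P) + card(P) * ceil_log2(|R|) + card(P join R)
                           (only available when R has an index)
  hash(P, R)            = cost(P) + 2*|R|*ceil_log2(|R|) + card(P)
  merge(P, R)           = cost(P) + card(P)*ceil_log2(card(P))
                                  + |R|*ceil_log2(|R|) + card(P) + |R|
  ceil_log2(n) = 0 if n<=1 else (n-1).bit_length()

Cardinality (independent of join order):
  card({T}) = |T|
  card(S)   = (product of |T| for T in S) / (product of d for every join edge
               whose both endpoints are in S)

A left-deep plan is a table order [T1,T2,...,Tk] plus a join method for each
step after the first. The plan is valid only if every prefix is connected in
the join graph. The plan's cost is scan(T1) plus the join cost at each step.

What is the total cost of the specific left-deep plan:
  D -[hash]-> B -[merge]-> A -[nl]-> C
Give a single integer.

step 1: scan D: cost=500, card=500
step 2: join B via hash
    card(P join B) = 500*300/(6) = 25000
    cost = 500 + 2*300*9 + 500 = 6400
step 3: join A via merge
    card(P join A) = 25000*200/(50) = 100000
    cost = 6400 + 25000*15 + 200*8 + 25000 + 200 = 408200
step 4: join C via nl
    card(P join C) = 100000*150/(25) = 600000
    cost = 408200 + 100000*150 = 15408200

15408200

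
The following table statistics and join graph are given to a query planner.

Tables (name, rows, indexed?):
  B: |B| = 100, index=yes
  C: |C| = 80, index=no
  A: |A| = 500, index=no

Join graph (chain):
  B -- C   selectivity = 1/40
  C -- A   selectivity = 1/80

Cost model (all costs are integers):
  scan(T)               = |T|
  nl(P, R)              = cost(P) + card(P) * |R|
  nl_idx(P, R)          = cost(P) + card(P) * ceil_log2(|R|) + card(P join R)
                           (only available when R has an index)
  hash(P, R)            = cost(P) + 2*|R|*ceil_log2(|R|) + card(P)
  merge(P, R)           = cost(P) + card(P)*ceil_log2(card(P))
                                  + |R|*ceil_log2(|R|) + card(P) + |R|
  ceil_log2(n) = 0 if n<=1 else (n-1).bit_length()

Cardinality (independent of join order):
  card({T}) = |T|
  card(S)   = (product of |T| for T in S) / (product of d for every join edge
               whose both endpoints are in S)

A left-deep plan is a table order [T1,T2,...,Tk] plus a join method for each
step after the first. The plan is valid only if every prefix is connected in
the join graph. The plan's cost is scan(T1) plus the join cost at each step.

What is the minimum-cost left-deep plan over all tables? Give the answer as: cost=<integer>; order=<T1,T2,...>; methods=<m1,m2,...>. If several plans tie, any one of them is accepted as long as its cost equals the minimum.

Selinger DP (subsets sized 1..n):
  {B}: scan cost=100, card=100
  {C}: scan cost=80, card=80
  {A}: scan cost=500, card=500
  {BC}: card=200; try (B,nl_idx)→840, (C,hash)→1320, (B,merge)→1520, (C,merge)→1540, (B,hash)→1560, (B,nl)→8080 …(+1); best=840 via (B,nl_idx)
  {AC}: card=500; try (C,hash)→2120, (A,merge)→5720, (C,merge)→6140, (A,hash)→9160, (A,nl)→40080, (C,nl)→40500; best=2120 via (C,hash)
  {ABC}: card=1250; try (B,hash)→4020, (B,nl_idx)→6870, (A,merge)→7640, (B,merge)→7920, (A,hash)→10040, (B,nl)→52120 …(+1); best=4020 via (B,hash)

cost=4020; order=A,C,B; methods=hash,hash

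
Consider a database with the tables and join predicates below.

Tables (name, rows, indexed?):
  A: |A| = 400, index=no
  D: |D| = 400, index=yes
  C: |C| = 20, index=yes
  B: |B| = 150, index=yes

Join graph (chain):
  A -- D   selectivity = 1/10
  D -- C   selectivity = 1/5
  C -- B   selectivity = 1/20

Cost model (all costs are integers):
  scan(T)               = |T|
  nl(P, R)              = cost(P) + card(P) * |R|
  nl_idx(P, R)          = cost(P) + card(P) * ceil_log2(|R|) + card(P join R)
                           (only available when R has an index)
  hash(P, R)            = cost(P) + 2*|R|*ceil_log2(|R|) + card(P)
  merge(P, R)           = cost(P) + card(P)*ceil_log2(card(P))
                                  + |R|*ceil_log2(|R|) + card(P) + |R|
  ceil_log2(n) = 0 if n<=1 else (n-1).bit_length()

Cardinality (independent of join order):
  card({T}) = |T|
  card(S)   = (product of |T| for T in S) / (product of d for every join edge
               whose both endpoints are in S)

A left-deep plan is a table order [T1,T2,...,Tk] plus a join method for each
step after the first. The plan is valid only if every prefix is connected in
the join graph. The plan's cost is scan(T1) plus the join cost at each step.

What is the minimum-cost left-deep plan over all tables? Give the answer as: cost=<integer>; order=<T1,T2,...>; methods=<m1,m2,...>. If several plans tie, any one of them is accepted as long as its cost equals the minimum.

cost=24200; order=D,C,B,A; methods=hash,hash,hash

Selinger DP (subsets sized 1..n):
  {A}: scan cost=400, card=400
  {D}: scan cost=400, card=400
  {C}: scan cost=20, card=20
  {B}: scan cost=150, card=150
  {AD}: card=16000; try (D,hash)→8000, (A,hash)→8000, (D,merge)→8400, (A,merge)→8400, (D,nl_idx)→20000, (D,nl)→160400 …(+1); best=8000 via (D,hash)
  {CD}: card=1600; try (C,hash)→1000, (D,nl_idx)→1800, (C,nl_idx)→4000, (D,merge)→4140, (C,merge)→4520, (D,hash)→7240 …(+2); best=1000 via (C,hash)
  {BC}: card=150; try (B,nl_idx)→330, (C,hash)→500, (C,nl_idx)→1050, (B,merge)→1490, (C,merge)→1620, (B,hash)→2440 …(+2); best=330 via (B,nl_idx)
  {ACD}: card=64000; try (A,hash)→9800, (C,hash)→24200, (A,merge)→24200, (C,nl_idx)→152000, (C,merge)→248120, (C,nl)→328000 …(+1); best=9800 via (A,hash)
  {BCD}: card=12000; try (B,hash)→5000, (D,merge)→5680, (D,hash)→7680, (D,nl_idx)→13680, (B,merge)→21550, (B,nl_idx)→25800 …(+2); best=5000 via (B,hash)
  {ABCD}: card=480000; try (A,hash)→24200, (B,hash)→76200, (A,merge)→189000, (B,nl_idx)→1001800, (B,merge)→1099150, (A,nl)→4805000 …(+1); best=24200 via (A,hash)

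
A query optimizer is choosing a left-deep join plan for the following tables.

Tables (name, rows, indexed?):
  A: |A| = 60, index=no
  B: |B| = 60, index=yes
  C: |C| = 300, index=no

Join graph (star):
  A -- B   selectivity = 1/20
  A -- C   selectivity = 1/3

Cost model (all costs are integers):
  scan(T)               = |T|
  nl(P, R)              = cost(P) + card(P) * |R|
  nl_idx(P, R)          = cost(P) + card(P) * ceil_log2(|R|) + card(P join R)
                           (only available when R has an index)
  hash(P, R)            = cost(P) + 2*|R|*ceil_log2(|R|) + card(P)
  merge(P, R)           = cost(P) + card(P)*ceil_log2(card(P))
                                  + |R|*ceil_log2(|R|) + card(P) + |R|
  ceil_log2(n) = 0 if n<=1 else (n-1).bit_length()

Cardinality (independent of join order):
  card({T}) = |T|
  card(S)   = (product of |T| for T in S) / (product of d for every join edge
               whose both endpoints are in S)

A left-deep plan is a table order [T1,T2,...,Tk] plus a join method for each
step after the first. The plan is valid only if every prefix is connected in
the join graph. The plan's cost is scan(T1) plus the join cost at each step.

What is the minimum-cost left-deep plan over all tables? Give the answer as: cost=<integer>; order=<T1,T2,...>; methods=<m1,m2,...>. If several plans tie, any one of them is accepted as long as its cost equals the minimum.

cost=5220; order=A,B,C; methods=nl_idx,merge

Selinger DP (subsets sized 1..n):
  {A}: scan cost=60, card=60
  {B}: scan cost=60, card=60
  {C}: scan cost=300, card=300
  {AB}: card=180; try (B,nl_idx)→600, (B,hash)→840, (A,hash)→840, (B,merge)→900, (A,merge)→900, (B,nl)→3660 …(+1); best=600 via (B,nl_idx)
  {AC}: card=6000; try (A,hash)→1320, (C,merge)→3480, (A,merge)→3720, (C,hash)→5520, (C,nl)→18060, (A,nl)→18300; best=1320 via (A,hash)
  {ABC}: card=18000; try (C,merge)→5220, (C,hash)→6180, (B,hash)→8040, (C,nl)→54600, (B,nl_idx)→55320, (B,merge)→85740 …(+1); best=5220 via (C,merge)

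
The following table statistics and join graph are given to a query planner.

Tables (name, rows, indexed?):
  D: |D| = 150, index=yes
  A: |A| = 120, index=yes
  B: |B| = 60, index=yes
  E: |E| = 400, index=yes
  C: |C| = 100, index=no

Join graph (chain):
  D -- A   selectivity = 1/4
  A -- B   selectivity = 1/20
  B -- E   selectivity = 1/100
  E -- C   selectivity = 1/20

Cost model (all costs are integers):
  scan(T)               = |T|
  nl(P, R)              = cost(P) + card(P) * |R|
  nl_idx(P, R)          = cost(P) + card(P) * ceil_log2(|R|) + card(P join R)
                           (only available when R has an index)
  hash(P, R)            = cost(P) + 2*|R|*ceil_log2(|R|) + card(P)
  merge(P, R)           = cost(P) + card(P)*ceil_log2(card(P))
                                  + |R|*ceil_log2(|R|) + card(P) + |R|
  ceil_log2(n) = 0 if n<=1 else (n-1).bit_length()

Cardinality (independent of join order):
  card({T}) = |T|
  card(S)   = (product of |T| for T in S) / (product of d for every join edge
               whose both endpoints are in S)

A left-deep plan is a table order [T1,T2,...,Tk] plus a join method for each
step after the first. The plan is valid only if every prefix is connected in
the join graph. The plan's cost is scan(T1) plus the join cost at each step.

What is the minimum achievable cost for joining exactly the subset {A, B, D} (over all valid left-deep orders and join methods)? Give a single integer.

3600

Selinger DP over subsets of {A,B,D}:
  {D}: scan cost=150, card=150
  {A}: scan cost=120, card=120
  {B}: scan cost=60, card=60
  {AD}: card=4500; try (A,hash)→1980, (D,merge)→2430, (A,merge)→2460, (D,hash)→2640, (D,nl_idx)→5580, (A,nl_idx)→5700 …(+2); best=1980 via (A,hash)
  {AB}: card=360; try (A,nl_idx)→840, (B,hash)→960, (B,nl_idx)→1200, (A,merge)→1440, (B,merge)→1500, (A,hash)→1800 …(+2); best=840 via (A,nl_idx)
  {ABD}: card=13500; try (D,hash)→3600, (D,merge)→5790, (B,hash)→7200, (D,nl_idx)→17220, (B,nl_idx)→42480, (D,nl)→54840 …(+2); best=3600 via (D,hash)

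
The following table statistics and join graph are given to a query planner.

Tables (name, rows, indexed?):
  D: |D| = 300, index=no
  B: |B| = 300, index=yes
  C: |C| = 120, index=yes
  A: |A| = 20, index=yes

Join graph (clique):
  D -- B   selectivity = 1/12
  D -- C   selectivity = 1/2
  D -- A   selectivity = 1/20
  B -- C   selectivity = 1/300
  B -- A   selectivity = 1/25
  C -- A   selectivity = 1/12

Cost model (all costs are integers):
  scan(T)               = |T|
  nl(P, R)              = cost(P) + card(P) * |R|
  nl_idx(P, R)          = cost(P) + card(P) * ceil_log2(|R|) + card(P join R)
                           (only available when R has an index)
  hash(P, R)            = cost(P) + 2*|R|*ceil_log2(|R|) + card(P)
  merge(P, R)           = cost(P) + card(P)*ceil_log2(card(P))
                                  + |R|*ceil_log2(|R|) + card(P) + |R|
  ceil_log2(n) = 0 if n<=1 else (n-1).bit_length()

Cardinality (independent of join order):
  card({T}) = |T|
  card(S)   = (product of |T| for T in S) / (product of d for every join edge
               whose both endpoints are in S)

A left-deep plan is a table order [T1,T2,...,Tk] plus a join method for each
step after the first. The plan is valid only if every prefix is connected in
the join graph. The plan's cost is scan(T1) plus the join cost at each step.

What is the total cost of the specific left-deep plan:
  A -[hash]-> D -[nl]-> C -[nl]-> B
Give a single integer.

step 1: scan A: cost=20, card=20
step 2: join D via hash
    card(P join D) = 20*300/(20) = 300
    cost = 20 + 2*300*9 + 20 = 5440
step 3: join C via nl
    card(P join C) = 300*120/(2*12) = 1500
    cost = 5440 + 300*120 = 41440
step 4: join B via nl
    card(P join B) = 1500*300/(12*300*25) = 5
    cost = 41440 + 1500*300 = 491440

491440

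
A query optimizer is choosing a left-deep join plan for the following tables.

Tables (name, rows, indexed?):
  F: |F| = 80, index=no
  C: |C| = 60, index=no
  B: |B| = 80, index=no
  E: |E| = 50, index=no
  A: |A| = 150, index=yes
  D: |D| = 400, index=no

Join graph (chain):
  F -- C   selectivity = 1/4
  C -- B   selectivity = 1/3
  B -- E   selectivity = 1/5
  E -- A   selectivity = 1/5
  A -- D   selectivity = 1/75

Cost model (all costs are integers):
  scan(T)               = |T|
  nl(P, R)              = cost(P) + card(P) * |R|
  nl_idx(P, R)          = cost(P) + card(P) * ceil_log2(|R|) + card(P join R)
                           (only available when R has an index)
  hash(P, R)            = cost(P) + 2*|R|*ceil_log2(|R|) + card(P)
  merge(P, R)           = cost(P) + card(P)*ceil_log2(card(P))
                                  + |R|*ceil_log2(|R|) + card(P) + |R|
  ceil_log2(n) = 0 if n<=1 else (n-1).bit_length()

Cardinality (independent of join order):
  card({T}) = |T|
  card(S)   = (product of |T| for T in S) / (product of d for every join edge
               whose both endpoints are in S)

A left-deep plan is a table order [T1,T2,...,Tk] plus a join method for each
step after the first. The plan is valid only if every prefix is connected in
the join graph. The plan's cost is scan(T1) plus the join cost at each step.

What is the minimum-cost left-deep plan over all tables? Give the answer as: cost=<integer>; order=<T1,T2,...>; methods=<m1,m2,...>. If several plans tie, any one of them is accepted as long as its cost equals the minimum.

Selinger DP (subsets sized 1..n):
  {F}: scan cost=80, card=80
  {C}: scan cost=60, card=60
  {B}: scan cost=80, card=80
  {E}: scan cost=50, card=50
  {A}: scan cost=150, card=150
  {D}: scan cost=400, card=400
  {CF}: card=1200; try (C,hash)→880, (F,merge)→1120, (C,merge)→1140, (F,hash)→1240, (F,nl)→4860, (C,nl)→4880; best=880 via (C,hash)
  {BC}: card=1600; try (C,hash)→880, (B,merge)→1120, (C,merge)→1140, (B,hash)→1240, (B,nl)→4860, (C,nl)→4880; best=880 via (C,hash)
  {BE}: card=800; try (E,hash)→760, (B,merge)→1040, (E,merge)→1070, (B,hash)→1220, (B,nl)→4050, (E,nl)→4080; best=760 via (E,hash)
  {AE}: card=1500; try (E,hash)→900, (A,merge)→1750, (E,merge)→1850, (A,nl_idx)→1950, (A,hash)→2500, (A,nl)→7550 …(+1); best=900 via (E,hash)
  {AD}: card=800; try (A,hash)→3200, (A,nl_idx)→4400, (D,merge)→5500, (A,merge)→5750, (D,hash)→7500, (D,nl)→60150 …(+1); best=3200 via (A,hash)
  {BCF}: card=32000; try (B,hash)→3200, (F,hash)→3600, (B,merge)→15920, (F,merge)→20720, (B,nl)→96880, (F,nl)→128880; best=3200 via (B,hash)
  {BCE}: card=16000; try (C,hash)→2280, (E,hash)→3080, (C,merge)→9980, (E,merge)→20430, (C,nl)→48760, (E,nl)→80880; best=2280 via (C,hash)
  {ABE}: card=24000; try (B,hash)→3520, (A,hash)→3960, (A,merge)→10910, (B,merge)→19540, (A,nl_idx)→31160, (A,nl)→120760 …(+1); best=3520 via (B,hash)
  {ADE}: card=8000; try (E,hash)→4600, (D,hash)→9600, (E,merge)→12350, (D,merge)→22900, (E,nl)→43200, (D,nl)→600900; best=4600 via (E,hash)
  {BCEF}: card=320000; try (F,hash)→19400, (E,hash)→35800, (F,merge)→242920, (E,merge)→515550, (F,nl)→1282280, (E,nl)→1603200; best=19400 via (F,hash)
  {ABCE}: card=480000; try (A,hash)→20680, (C,hash)→28240, (A,merge)→243630, (C,merge)→387940, (A,nl_idx)→610280, (C,nl)→1443520 …(+1); best=20680 via (A,hash)
  {ABDE}: card=128000; try (B,hash)→13720, (D,hash)→34720, (B,merge)→117240, (D,merge)→391520, (B,nl)→644600, (D,nl)→9603520; best=13720 via (B,hash)
  {ABCEF}: card=9600000; try (A,hash)→341800, (F,hash)→501800, (A,merge)→6420750, (F,merge)→9621320, (A,nl_idx)→12179400, (F,nl)→38420680 …(+1); best=341800 via (A,hash)
  {ABCDE}: card=2560000; try (C,hash)→142440, (D,hash)→507880, (C,merge)→2318140, (C,nl)→7693720, (D,merge)→9624680, (D,nl)→192020680; best=142440 via (C,hash)
  {ABCDEF}: card=51200000; try (F,hash)→2703560, (D,hash)→9949000, (F,merge)→59023080, (F,nl)→204942440, (D,merge)→240345800, (D,nl)→3840341800; best=2703560 via (F,hash)

cost=2703560; order=D,A,E,B,C,F; methods=hash,hash,hash,hash,hash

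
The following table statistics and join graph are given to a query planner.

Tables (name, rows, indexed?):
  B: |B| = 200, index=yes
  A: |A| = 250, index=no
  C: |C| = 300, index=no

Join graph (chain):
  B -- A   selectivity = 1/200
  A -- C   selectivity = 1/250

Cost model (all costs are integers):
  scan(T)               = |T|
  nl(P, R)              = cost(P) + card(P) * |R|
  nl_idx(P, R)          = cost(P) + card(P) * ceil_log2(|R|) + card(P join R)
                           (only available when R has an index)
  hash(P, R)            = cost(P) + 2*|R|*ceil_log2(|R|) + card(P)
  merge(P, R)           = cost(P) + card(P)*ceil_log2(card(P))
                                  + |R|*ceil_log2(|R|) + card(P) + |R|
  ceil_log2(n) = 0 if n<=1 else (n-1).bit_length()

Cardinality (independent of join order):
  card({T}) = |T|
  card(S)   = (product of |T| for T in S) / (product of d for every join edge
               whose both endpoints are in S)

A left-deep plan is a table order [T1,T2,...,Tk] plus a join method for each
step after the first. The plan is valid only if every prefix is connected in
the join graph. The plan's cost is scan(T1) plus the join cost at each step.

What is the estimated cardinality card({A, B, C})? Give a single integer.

Tables in S: A(250), B(200), C(300)
Edges inside S: B-A(d=200), A-C(d=250)
numerator = 250 * 200 * 300 = 15000000
denominator = 200 * 250 = 50000
card(S) = 15000000 / 50000 = 300

300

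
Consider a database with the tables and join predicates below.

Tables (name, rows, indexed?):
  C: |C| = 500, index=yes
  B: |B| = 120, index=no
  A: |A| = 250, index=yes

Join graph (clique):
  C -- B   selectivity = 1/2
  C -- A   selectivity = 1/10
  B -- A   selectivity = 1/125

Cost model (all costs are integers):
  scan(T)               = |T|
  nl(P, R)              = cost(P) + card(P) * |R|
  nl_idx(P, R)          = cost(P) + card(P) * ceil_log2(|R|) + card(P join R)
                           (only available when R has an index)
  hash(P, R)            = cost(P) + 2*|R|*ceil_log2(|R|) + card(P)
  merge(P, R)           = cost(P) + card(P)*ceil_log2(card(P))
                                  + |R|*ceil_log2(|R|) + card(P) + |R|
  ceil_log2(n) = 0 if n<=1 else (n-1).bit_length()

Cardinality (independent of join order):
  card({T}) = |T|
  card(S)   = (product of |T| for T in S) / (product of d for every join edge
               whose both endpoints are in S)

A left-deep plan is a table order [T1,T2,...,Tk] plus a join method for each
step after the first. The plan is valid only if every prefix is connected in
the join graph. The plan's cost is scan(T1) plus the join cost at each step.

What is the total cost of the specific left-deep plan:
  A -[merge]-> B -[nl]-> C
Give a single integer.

123460

step 1: scan A: cost=250, card=250
step 2: join B via merge
    card(P join B) = 250*120/(125) = 240
    cost = 250 + 250*8 + 120*7 + 250 + 120 = 3460
step 3: join C via nl
    card(P join C) = 240*500/(2*10) = 6000
    cost = 3460 + 240*500 = 123460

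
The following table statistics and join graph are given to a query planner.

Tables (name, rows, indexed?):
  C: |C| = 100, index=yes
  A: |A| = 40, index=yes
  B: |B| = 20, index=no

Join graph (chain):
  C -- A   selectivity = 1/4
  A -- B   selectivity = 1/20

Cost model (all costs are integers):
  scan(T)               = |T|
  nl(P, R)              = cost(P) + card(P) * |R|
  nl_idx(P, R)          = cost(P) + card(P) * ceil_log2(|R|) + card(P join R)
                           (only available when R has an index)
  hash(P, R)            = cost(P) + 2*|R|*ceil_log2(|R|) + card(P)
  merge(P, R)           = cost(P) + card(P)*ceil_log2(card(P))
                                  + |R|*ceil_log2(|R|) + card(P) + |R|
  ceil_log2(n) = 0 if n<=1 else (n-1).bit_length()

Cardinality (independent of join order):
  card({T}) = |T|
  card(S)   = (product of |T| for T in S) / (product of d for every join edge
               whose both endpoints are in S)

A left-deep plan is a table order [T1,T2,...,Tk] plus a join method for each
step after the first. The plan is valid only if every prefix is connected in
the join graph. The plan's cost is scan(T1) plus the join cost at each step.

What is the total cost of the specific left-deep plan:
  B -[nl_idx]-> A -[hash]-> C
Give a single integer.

1620

step 1: scan B: cost=20, card=20
step 2: join A via nl_idx
    card(P join A) = 20*40/(20) = 40
    cost = 20 + 20*6 + 40 = 180
step 3: join C via hash
    card(P join C) = 40*100/(4) = 1000
    cost = 180 + 2*100*7 + 40 = 1620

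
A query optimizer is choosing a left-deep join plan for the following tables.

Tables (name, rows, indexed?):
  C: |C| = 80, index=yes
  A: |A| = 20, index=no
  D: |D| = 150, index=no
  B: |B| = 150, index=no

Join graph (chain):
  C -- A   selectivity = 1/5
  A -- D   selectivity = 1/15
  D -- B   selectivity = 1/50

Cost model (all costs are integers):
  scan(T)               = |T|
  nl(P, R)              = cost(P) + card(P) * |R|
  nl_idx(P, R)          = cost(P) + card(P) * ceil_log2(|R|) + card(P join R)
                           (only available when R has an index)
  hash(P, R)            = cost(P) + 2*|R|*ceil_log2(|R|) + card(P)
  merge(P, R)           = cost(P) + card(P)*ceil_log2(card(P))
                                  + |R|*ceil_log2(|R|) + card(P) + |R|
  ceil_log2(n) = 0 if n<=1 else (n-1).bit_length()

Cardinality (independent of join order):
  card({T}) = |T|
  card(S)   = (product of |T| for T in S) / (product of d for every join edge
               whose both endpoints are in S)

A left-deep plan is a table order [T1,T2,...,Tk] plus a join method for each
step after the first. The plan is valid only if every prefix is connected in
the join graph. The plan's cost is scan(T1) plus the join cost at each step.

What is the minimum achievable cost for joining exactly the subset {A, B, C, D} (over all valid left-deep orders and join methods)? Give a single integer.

Selinger DP over subsets of {A,B,C,D}:
  {C}: scan cost=80, card=80
  {A}: scan cost=20, card=20
  {D}: scan cost=150, card=150
  {B}: scan cost=150, card=150
  {AC}: card=320; try (A,hash)→360, (C,nl_idx)→480, (C,merge)→780, (A,merge)→840, (C,hash)→1160, (C,nl)→1620 …(+1); best=360 via (A,hash)
  {AD}: card=200; try (A,hash)→500, (D,merge)→1490, (A,merge)→1620, (D,hash)→2440, (D,nl)→3020, (A,nl)→3150; best=500 via (A,hash)
  {BD}: card=450; try (D,hash)→2700, (B,hash)→2700, (D,merge)→2850, (B,merge)→2850, (D,nl)→22650, (B,nl)→22650; best=2700 via (D,hash)
  {ACD}: card=3200; try (C,hash)→1820, (C,merge)→2940, (D,hash)→3080, (D,merge)→4910, (C,nl_idx)→5100, (C,nl)→16500 …(+1); best=1820 via (C,hash)
  {ABD}: card=600; try (B,hash)→3100, (A,hash)→3350, (B,merge)→3650, (A,merge)→7320, (A,nl)→11700, (B,nl)→30500; best=3100 via (B,hash)
  {ABCD}: card=9600; try (C,hash)→4820, (B,hash)→7420, (C,merge)→10340, (C,nl_idx)→16900, (B,merge)→44770, (C,nl)→51100 …(+1); best=4820 via (C,hash)

4820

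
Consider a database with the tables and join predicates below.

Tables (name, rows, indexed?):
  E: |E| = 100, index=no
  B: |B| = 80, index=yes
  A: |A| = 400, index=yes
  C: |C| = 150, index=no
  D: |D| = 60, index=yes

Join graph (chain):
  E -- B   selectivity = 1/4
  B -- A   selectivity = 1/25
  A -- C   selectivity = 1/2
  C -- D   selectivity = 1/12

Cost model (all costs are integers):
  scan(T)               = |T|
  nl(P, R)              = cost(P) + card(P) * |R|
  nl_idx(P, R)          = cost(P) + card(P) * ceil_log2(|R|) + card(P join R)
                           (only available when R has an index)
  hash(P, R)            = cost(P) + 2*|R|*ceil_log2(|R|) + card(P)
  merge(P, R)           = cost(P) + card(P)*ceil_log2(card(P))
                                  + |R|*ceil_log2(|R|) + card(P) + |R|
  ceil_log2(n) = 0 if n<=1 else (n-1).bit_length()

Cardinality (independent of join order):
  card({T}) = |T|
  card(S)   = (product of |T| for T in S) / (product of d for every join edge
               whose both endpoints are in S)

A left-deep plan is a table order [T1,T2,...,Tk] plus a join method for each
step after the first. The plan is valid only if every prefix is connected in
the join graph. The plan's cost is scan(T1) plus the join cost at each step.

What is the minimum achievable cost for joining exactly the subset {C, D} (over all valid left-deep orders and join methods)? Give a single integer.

Selinger DP over subsets of {C,D}:
  {C}: scan cost=150, card=150
  {D}: scan cost=60, card=60
  {CD}: card=750; try (D,hash)→1020, (D,nl_idx)→1800, (C,merge)→1830, (D,merge)→1920, (C,hash)→2520, (C,nl)→9060 …(+1); best=1020 via (D,hash)

1020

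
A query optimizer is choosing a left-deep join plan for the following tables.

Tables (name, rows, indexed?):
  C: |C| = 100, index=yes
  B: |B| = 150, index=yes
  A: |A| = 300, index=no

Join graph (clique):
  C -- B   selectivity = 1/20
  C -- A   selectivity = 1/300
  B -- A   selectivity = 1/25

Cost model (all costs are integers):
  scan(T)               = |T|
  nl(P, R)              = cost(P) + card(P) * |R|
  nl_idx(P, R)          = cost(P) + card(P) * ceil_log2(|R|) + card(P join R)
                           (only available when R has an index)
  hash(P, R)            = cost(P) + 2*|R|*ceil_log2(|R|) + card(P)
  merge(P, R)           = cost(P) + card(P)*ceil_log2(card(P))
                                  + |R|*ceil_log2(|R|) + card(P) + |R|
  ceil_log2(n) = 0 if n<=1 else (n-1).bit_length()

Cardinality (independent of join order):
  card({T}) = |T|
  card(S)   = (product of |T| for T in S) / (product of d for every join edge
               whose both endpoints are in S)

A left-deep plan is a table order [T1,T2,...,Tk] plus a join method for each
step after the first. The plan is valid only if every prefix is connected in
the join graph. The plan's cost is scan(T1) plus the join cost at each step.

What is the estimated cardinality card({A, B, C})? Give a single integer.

Tables in S: A(300), B(150), C(100)
Edges inside S: C-B(d=20), C-A(d=300), B-A(d=25)
numerator = 300 * 150 * 100 = 4500000
denominator = 20 * 300 * 25 = 150000
card(S) = 4500000 / 150000 = 30

30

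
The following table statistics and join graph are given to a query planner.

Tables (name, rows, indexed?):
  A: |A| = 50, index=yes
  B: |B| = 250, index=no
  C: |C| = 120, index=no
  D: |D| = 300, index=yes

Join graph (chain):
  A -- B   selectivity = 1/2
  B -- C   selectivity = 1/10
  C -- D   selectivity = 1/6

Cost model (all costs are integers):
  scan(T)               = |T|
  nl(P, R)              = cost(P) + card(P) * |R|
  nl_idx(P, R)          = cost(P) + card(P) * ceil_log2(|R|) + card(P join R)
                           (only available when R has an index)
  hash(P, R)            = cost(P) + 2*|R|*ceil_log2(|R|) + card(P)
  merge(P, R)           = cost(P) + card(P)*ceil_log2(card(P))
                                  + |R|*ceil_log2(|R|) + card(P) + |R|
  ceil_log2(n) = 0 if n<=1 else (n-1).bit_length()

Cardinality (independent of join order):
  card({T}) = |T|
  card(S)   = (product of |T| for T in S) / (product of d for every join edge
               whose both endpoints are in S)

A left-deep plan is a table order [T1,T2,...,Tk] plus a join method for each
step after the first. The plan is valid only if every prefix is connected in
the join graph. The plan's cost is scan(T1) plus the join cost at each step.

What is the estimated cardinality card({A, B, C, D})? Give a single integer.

3750000

Tables in S: A(50), B(250), C(120), D(300)
Edges inside S: A-B(d=2), B-C(d=10), C-D(d=6)
numerator = 50 * 250 * 120 * 300 = 450000000
denominator = 2 * 10 * 6 = 120
card(S) = 450000000 / 120 = 3750000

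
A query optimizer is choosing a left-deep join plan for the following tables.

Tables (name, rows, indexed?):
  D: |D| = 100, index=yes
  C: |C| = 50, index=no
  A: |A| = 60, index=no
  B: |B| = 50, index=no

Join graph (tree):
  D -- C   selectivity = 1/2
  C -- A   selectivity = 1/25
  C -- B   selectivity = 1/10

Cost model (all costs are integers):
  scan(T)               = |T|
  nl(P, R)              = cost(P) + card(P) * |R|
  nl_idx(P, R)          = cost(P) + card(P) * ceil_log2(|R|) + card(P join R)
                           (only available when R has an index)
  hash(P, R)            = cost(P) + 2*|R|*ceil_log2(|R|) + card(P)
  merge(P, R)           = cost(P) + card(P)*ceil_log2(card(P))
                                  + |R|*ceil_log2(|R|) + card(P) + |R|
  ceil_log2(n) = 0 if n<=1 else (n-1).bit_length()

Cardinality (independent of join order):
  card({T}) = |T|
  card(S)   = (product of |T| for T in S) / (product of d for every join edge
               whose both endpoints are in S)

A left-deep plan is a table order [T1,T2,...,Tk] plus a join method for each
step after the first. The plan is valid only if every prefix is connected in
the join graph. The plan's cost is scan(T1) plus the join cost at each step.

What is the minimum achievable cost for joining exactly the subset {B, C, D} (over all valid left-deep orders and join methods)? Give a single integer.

Selinger DP over subsets of {B,C,D}:
  {D}: scan cost=100, card=100
  {C}: scan cost=50, card=50
  {B}: scan cost=50, card=50
  {CD}: card=2500; try (C,hash)→800, (D,merge)→1200, (C,merge)→1250, (D,hash)→1500, (D,nl_idx)→2900, (D,nl)→5050 …(+1); best=800 via (C,hash)
  {BC}: card=250; try (C,hash)→700, (B,hash)→700, (C,merge)→750, (B,merge)→750, (C,nl)→2550, (B,nl)→2550; best=700 via (C,hash)
  {BCD}: card=12500; try (D,hash)→2350, (D,merge)→3750, (B,hash)→3900, (D,nl_idx)→14950, (D,nl)→25700, (B,merge)→33650 …(+1); best=2350 via (D,hash)

2350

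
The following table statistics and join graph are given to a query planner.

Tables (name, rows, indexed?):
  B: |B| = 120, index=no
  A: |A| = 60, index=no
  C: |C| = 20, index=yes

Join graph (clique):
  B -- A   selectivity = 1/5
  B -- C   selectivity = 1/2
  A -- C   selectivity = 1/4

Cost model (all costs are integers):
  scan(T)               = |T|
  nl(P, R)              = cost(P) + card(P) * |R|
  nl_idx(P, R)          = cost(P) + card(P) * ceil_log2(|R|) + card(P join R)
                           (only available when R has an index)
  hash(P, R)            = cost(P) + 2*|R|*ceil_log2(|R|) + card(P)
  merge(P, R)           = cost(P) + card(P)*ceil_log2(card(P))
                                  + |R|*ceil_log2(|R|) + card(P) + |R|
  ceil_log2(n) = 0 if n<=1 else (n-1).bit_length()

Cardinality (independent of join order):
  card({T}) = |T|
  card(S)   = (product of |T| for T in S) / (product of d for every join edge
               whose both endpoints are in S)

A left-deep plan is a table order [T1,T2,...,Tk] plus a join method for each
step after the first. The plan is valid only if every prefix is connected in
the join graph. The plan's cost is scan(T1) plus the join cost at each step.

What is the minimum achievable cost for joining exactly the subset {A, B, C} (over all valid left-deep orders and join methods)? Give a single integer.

Selinger DP over subsets of {A,B,C}:
  {B}: scan cost=120, card=120
  {A}: scan cost=60, card=60
  {C}: scan cost=20, card=20
  {AB}: card=1440; try (A,hash)→960, (B,merge)→1440, (A,merge)→1500, (B,hash)→1800, (B,nl)→7260, (A,nl)→7320; best=960 via (A,hash)
  {BC}: card=1200; try (C,hash)→440, (B,merge)→1100, (C,merge)→1200, (B,hash)→1720, (C,nl_idx)→1920, (B,nl)→2420 …(+1); best=440 via (C,hash)
  {AC}: card=300; try (C,hash)→320, (A,merge)→560, (C,merge)→600, (C,nl_idx)→660, (A,hash)→760, (A,nl)→1220 …(+1); best=320 via (C,hash)
  {ABC}: card=3600; try (B,hash)→2300, (A,hash)→2360, (C,hash)→2600, (B,merge)→4280, (C,nl_idx)→11760, (A,merge)→15260 …(+4); best=2300 via (B,hash)

2300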